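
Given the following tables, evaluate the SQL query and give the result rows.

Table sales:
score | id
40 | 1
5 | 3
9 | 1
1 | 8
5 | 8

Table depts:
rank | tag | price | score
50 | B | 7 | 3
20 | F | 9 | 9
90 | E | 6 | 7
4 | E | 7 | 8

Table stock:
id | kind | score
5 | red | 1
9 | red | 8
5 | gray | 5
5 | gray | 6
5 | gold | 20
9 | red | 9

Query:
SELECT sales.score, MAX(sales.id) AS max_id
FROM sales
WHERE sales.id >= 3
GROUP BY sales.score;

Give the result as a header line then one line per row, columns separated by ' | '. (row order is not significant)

== RESULT ==
sales.score | max_id
5 | 8
1 | 8

Derivation:
After WHERE (3 rows):
sales.score | sales.id
5 | 3
1 | 8
5 | 8
After GROUP BY (2 rows):
sales.score | max_id
5 | 8
1 | 8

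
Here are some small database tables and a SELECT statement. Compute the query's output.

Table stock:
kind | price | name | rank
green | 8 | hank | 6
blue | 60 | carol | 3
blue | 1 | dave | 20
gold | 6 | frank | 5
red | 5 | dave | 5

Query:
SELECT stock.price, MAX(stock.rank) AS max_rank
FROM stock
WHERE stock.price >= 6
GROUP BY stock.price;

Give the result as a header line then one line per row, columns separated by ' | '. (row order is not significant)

After WHERE (3 rows):
stock.kind | stock.price | stock.name | stock.rank
green | 8 | hank | 6
blue | 60 | carol | 3
gold | 6 | frank | 5
After GROUP BY (3 rows):
stock.price | max_rank
8 | 6
60 | 3
6 | 5

== RESULT ==
stock.price | max_rank
8 | 6
60 | 3
6 | 5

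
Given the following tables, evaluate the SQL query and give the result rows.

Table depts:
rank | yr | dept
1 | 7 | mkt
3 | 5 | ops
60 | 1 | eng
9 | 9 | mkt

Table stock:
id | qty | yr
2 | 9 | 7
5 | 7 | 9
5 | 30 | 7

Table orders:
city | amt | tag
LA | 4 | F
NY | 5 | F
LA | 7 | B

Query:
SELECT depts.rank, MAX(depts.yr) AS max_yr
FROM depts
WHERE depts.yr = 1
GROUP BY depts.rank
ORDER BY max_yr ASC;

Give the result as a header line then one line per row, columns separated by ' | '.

After WHERE (1 rows):
depts.rank | depts.yr | depts.dept
60 | 1 | eng
After GROUP BY (1 rows):
depts.rank | max_yr
60 | 1
After ORDER BY (1 rows):
depts.rank | max_yr
60 | 1

== RESULT ==
depts.rank | max_yr
60 | 1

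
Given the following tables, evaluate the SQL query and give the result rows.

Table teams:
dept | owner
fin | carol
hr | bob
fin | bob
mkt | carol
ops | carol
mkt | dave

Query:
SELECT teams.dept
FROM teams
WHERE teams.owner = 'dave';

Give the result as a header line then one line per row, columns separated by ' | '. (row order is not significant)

After WHERE (1 rows):
teams.dept | teams.owner
mkt | dave
After SELECT (1 rows):
teams.dept
mkt

== RESULT ==
teams.dept
mkt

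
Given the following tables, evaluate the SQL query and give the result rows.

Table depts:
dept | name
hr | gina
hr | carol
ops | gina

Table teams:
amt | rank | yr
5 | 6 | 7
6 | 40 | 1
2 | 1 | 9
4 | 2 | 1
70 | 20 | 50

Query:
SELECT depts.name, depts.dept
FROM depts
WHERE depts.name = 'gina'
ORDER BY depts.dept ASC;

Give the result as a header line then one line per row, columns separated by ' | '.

After WHERE (2 rows):
depts.dept | depts.name
hr | gina
ops | gina
After SELECT (2 rows):
depts.name | depts.dept
gina | hr
gina | ops
After ORDER BY (2 rows):
depts.name | depts.dept
gina | hr
gina | ops

== RESULT ==
depts.name | depts.dept
gina | hr
gina | ops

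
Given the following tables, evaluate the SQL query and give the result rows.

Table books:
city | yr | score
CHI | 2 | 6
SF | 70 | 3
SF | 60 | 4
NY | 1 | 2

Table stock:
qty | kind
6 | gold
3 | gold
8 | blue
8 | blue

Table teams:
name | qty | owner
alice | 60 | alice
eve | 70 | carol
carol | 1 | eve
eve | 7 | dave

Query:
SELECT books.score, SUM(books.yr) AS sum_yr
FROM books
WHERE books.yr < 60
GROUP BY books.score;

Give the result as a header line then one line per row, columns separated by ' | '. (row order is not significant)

After WHERE (2 rows):
books.city | books.yr | books.score
CHI | 2 | 6
NY | 1 | 2
After GROUP BY (2 rows):
books.score | sum_yr
6 | 2
2 | 1

== RESULT ==
books.score | sum_yr
6 | 2
2 | 1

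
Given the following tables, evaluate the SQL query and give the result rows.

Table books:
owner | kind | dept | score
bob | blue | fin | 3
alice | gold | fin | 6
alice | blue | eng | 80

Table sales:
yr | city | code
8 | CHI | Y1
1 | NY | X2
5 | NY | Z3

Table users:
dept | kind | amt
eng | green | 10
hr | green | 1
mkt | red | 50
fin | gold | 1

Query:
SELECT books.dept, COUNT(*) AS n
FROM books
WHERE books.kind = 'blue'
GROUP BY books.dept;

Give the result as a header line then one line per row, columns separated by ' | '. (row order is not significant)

== RESULT ==
books.dept | n
fin | 1
eng | 1

Derivation:
After WHERE (2 rows):
books.owner | books.kind | books.dept | books.score
bob | blue | fin | 3
alice | blue | eng | 80
After GROUP BY (2 rows):
books.dept | n
fin | 1
eng | 1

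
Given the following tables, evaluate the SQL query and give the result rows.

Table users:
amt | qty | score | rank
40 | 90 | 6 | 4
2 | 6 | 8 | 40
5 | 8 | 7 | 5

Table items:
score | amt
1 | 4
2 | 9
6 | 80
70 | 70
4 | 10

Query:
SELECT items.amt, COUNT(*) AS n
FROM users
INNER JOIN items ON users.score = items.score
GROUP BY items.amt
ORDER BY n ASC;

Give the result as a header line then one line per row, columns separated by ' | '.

== RESULT ==
items.amt | n
80 | 1

Derivation:
After JOIN items (1 rows):
users.amt | users.qty | users.score | users.rank | items.score | items.amt
40 | 90 | 6 | 4 | 6 | 80
After GROUP BY (1 rows):
items.amt | n
80 | 1
After ORDER BY (1 rows):
items.amt | n
80 | 1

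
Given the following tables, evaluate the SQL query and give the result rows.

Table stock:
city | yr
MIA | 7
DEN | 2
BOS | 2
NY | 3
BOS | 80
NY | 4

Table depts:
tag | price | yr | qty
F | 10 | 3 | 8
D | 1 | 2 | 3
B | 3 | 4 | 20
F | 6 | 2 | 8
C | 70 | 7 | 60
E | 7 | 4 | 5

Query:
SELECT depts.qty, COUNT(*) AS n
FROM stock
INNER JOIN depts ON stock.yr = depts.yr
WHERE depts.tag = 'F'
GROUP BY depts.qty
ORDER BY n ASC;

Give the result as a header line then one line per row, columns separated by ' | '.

== RESULT ==
depts.qty | n
8 | 3

Derivation:
After JOIN depts (8 rows):
stock.city | stock.yr | depts.tag | depts.price | depts.yr | depts.qty
MIA | 7 | C | 70 | 7 | 60
DEN | 2 | D | 1 | 2 | 3
DEN | 2 | F | 6 | 2 | 8
BOS | 2 | D | 1 | 2 | 3
BOS | 2 | F | 6 | 2 | 8
NY | 3 | F | 10 | 3 | 8
NY | 4 | B | 3 | 4 | 20
NY | 4 | E | 7 | 4 | 5
After WHERE (3 rows):
stock.city | stock.yr | depts.tag | depts.price | depts.yr | depts.qty
DEN | 2 | F | 6 | 2 | 8
BOS | 2 | F | 6 | 2 | 8
NY | 3 | F | 10 | 3 | 8
After GROUP BY (1 rows):
depts.qty | n
8 | 3
After ORDER BY (1 rows):
depts.qty | n
8 | 3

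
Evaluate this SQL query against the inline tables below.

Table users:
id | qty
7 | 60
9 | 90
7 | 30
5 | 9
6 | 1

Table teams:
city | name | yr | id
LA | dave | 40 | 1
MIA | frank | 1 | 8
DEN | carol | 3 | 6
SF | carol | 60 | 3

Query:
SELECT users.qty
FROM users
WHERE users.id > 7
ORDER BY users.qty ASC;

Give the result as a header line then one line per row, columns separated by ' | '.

After WHERE (1 rows):
users.id | users.qty
9 | 90
After SELECT (1 rows):
users.qty
90
After ORDER BY (1 rows):
users.qty
90

== RESULT ==
users.qty
90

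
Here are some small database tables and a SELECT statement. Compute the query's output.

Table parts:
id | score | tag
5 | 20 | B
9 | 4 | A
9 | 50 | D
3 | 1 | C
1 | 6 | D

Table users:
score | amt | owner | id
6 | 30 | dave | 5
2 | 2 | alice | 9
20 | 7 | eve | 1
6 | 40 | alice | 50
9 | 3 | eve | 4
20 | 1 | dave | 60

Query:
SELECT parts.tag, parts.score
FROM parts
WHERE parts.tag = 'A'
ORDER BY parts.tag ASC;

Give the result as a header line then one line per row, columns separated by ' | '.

After WHERE (1 rows):
parts.id | parts.score | parts.tag
9 | 4 | A
After SELECT (1 rows):
parts.tag | parts.score
A | 4
After ORDER BY (1 rows):
parts.tag | parts.score
A | 4

== RESULT ==
parts.tag | parts.score
A | 4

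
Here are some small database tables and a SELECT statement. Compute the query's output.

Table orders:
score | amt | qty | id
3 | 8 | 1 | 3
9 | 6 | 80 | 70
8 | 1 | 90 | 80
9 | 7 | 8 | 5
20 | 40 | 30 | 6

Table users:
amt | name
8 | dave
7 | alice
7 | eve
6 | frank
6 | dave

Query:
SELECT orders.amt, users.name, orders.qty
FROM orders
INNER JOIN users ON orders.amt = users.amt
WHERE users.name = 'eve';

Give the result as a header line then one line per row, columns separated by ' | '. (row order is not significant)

== RESULT ==
orders.amt | users.name | orders.qty
7 | eve | 8

Derivation:
After JOIN users (5 rows):
orders.score | orders.amt | orders.qty | orders.id | users.amt | users.name
3 | 8 | 1 | 3 | 8 | dave
9 | 6 | 80 | 70 | 6 | frank
9 | 6 | 80 | 70 | 6 | dave
9 | 7 | 8 | 5 | 7 | alice
9 | 7 | 8 | 5 | 7 | eve
After WHERE (1 rows):
orders.score | orders.amt | orders.qty | orders.id | users.amt | users.name
9 | 7 | 8 | 5 | 7 | eve
After SELECT (1 rows):
orders.amt | users.name | orders.qty
7 | eve | 8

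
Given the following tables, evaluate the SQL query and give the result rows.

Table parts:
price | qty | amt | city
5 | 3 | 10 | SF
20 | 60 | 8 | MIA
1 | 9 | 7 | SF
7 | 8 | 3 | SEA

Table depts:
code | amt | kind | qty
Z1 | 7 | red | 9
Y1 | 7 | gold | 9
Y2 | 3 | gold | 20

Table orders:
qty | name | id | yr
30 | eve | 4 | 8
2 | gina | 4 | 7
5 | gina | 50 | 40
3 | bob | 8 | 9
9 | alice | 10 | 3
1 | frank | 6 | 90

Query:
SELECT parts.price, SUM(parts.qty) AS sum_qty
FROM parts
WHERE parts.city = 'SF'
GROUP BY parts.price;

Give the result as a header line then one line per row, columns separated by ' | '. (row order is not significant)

== RESULT ==
parts.price | sum_qty
5 | 3
1 | 9

Derivation:
After WHERE (2 rows):
parts.price | parts.qty | parts.amt | parts.city
5 | 3 | 10 | SF
1 | 9 | 7 | SF
After GROUP BY (2 rows):
parts.price | sum_qty
5 | 3
1 | 9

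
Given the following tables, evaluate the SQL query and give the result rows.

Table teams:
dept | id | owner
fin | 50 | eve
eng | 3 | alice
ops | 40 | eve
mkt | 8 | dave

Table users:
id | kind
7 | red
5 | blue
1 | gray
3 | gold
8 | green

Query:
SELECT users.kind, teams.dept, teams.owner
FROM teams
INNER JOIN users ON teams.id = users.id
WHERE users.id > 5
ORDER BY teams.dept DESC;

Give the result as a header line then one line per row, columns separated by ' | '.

== RESULT ==
users.kind | teams.dept | teams.owner
green | mkt | dave

Derivation:
After JOIN users (2 rows):
teams.dept | teams.id | teams.owner | users.id | users.kind
eng | 3 | alice | 3 | gold
mkt | 8 | dave | 8 | green
After WHERE (1 rows):
teams.dept | teams.id | teams.owner | users.id | users.kind
mkt | 8 | dave | 8 | green
After SELECT (1 rows):
users.kind | teams.dept | teams.owner
green | mkt | dave
After ORDER BY (1 rows):
users.kind | teams.dept | teams.owner
green | mkt | dave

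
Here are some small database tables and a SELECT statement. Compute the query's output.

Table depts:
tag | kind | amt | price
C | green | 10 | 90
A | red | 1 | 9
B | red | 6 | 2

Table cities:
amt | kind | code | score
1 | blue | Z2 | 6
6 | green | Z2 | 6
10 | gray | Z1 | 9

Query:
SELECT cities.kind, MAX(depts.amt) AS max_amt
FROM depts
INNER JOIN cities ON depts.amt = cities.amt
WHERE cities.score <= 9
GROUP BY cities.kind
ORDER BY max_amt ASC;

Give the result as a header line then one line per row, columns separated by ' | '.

After JOIN cities (3 rows):
depts.tag | depts.kind | depts.amt | depts.price | cities.amt | cities.kind | cities.code | cities.score
C | green | 10 | 90 | 10 | gray | Z1 | 9
A | red | 1 | 9 | 1 | blue | Z2 | 6
B | red | 6 | 2 | 6 | green | Z2 | 6
After WHERE (3 rows):
depts.tag | depts.kind | depts.amt | depts.price | cities.amt | cities.kind | cities.code | cities.score
C | green | 10 | 90 | 10 | gray | Z1 | 9
A | red | 1 | 9 | 1 | blue | Z2 | 6
B | red | 6 | 2 | 6 | green | Z2 | 6
After GROUP BY (3 rows):
cities.kind | max_amt
gray | 10
blue | 1
green | 6
After ORDER BY (3 rows):
cities.kind | max_amt
blue | 1
green | 6
gray | 10

== RESULT ==
cities.kind | max_amt
blue | 1
green | 6
gray | 10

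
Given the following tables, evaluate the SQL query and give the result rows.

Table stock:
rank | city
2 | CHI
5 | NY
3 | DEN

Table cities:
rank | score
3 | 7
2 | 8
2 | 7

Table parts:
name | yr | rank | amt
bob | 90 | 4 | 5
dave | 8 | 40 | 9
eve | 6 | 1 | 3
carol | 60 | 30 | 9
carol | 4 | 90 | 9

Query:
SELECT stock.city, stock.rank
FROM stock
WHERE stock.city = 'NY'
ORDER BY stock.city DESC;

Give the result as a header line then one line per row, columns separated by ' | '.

== RESULT ==
stock.city | stock.rank
NY | 5

Derivation:
After WHERE (1 rows):
stock.rank | stock.city
5 | NY
After SELECT (1 rows):
stock.city | stock.rank
NY | 5
After ORDER BY (1 rows):
stock.city | stock.rank
NY | 5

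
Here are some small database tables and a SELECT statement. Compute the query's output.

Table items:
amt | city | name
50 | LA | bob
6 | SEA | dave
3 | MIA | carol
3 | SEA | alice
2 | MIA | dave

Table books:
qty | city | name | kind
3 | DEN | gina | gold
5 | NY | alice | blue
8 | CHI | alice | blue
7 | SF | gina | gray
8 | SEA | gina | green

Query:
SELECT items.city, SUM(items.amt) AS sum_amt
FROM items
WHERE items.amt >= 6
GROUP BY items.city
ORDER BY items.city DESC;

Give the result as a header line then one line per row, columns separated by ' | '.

== RESULT ==
items.city | sum_amt
SEA | 6
LA | 50

Derivation:
After WHERE (2 rows):
items.amt | items.city | items.name
50 | LA | bob
6 | SEA | dave
After GROUP BY (2 rows):
items.city | sum_amt
LA | 50
SEA | 6
After ORDER BY (2 rows):
items.city | sum_amt
SEA | 6
LA | 50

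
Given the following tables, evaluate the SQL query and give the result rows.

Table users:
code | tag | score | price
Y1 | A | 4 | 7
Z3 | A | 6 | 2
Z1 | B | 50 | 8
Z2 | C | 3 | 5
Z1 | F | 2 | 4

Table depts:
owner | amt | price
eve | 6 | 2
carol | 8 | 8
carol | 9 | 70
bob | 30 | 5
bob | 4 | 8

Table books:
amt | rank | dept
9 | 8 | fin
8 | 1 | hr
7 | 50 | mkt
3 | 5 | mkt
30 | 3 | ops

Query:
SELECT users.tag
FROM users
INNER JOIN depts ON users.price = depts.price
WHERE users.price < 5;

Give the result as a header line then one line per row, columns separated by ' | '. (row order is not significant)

== RESULT ==
users.tag
A

Derivation:
After JOIN depts (4 rows):
users.code | users.tag | users.score | users.price | depts.owner | depts.amt | depts.price
Z3 | A | 6 | 2 | eve | 6 | 2
Z1 | B | 50 | 8 | carol | 8 | 8
Z1 | B | 50 | 8 | bob | 4 | 8
Z2 | C | 3 | 5 | bob | 30 | 5
After WHERE (1 rows):
users.code | users.tag | users.score | users.price | depts.owner | depts.amt | depts.price
Z3 | A | 6 | 2 | eve | 6 | 2
After SELECT (1 rows):
users.tag
A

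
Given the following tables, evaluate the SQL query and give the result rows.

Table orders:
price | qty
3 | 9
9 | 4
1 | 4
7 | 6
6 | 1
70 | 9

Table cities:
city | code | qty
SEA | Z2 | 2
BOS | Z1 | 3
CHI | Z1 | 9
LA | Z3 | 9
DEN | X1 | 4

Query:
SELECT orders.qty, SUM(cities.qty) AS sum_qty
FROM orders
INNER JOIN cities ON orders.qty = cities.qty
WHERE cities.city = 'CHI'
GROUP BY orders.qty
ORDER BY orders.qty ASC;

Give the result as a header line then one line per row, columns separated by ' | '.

After JOIN cities (6 rows):
orders.price | orders.qty | cities.city | cities.code | cities.qty
3 | 9 | CHI | Z1 | 9
3 | 9 | LA | Z3 | 9
9 | 4 | DEN | X1 | 4
1 | 4 | DEN | X1 | 4
70 | 9 | CHI | Z1 | 9
70 | 9 | LA | Z3 | 9
After WHERE (2 rows):
orders.price | orders.qty | cities.city | cities.code | cities.qty
3 | 9 | CHI | Z1 | 9
70 | 9 | CHI | Z1 | 9
After GROUP BY (1 rows):
orders.qty | sum_qty
9 | 18
After ORDER BY (1 rows):
orders.qty | sum_qty
9 | 18

== RESULT ==
orders.qty | sum_qty
9 | 18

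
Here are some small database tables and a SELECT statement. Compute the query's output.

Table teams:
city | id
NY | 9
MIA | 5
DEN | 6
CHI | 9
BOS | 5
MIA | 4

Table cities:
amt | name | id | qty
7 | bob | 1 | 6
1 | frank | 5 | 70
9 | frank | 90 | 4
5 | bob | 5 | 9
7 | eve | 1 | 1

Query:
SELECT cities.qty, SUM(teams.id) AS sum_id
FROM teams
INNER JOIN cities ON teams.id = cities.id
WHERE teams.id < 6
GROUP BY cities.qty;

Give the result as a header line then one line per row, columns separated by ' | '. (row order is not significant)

After JOIN cities (4 rows):
teams.city | teams.id | cities.amt | cities.name | cities.id | cities.qty
MIA | 5 | 1 | frank | 5 | 70
MIA | 5 | 5 | bob | 5 | 9
BOS | 5 | 1 | frank | 5 | 70
BOS | 5 | 5 | bob | 5 | 9
After WHERE (4 rows):
teams.city | teams.id | cities.amt | cities.name | cities.id | cities.qty
MIA | 5 | 1 | frank | 5 | 70
MIA | 5 | 5 | bob | 5 | 9
BOS | 5 | 1 | frank | 5 | 70
BOS | 5 | 5 | bob | 5 | 9
After GROUP BY (2 rows):
cities.qty | sum_id
70 | 10
9 | 10

== RESULT ==
cities.qty | sum_id
70 | 10
9 | 10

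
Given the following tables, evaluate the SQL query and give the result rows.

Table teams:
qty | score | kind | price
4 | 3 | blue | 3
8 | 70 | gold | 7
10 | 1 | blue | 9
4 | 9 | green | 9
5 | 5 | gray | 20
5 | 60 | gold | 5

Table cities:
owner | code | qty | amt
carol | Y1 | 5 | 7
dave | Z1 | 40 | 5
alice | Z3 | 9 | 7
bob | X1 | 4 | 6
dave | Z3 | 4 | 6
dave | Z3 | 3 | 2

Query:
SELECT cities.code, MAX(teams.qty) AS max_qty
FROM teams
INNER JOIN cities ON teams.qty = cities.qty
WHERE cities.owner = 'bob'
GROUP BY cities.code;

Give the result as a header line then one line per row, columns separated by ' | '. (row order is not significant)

After JOIN cities (6 rows):
teams.qty | teams.score | teams.kind | teams.price | cities.owner | cities.code | cities.qty | cities.amt
4 | 3 | blue | 3 | bob | X1 | 4 | 6
4 | 3 | blue | 3 | dave | Z3 | 4 | 6
4 | 9 | green | 9 | bob | X1 | 4 | 6
4 | 9 | green | 9 | dave | Z3 | 4 | 6
5 | 5 | gray | 20 | carol | Y1 | 5 | 7
5 | 60 | gold | 5 | carol | Y1 | 5 | 7
After WHERE (2 rows):
teams.qty | teams.score | teams.kind | teams.price | cities.owner | cities.code | cities.qty | cities.amt
4 | 3 | blue | 3 | bob | X1 | 4 | 6
4 | 9 | green | 9 | bob | X1 | 4 | 6
After GROUP BY (1 rows):
cities.code | max_qty
X1 | 4

== RESULT ==
cities.code | max_qty
X1 | 4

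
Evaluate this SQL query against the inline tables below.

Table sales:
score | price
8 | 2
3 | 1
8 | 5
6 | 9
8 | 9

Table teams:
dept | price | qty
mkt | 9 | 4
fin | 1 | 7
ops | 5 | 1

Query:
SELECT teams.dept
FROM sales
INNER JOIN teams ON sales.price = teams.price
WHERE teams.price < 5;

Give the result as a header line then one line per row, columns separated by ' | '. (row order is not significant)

After JOIN teams (4 rows):
sales.score | sales.price | teams.dept | teams.price | teams.qty
3 | 1 | fin | 1 | 7
8 | 5 | ops | 5 | 1
6 | 9 | mkt | 9 | 4
8 | 9 | mkt | 9 | 4
After WHERE (1 rows):
sales.score | sales.price | teams.dept | teams.price | teams.qty
3 | 1 | fin | 1 | 7
After SELECT (1 rows):
teams.dept
fin

== RESULT ==
teams.dept
fin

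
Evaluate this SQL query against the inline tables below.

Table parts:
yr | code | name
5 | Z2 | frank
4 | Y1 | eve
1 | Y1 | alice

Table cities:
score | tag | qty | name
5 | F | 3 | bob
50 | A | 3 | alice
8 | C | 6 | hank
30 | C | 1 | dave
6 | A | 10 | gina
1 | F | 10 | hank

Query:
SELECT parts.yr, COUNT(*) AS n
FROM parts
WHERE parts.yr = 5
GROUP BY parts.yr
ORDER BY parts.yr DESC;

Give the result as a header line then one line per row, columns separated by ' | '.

== RESULT ==
parts.yr | n
5 | 1

Derivation:
After WHERE (1 rows):
parts.yr | parts.code | parts.name
5 | Z2 | frank
After GROUP BY (1 rows):
parts.yr | n
5 | 1
After ORDER BY (1 rows):
parts.yr | n
5 | 1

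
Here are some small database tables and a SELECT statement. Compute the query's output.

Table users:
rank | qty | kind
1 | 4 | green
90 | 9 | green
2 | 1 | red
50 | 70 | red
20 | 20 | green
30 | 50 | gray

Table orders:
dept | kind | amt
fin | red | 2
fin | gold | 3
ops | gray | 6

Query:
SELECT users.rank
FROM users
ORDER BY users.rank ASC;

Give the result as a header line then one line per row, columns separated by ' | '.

== RESULT ==
users.rank
1
2
20
30
50
90

Derivation:
After SELECT (6 rows):
users.rank
1
90
2
50
20
30
After ORDER BY (6 rows):
users.rank
1
2
20
30
50
90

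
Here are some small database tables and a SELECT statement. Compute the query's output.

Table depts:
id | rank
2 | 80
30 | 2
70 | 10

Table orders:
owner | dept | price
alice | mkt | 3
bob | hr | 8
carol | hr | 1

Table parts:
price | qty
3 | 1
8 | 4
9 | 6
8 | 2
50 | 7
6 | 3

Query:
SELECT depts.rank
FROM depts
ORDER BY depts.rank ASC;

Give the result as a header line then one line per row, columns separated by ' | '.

== RESULT ==
depts.rank
2
10
80

Derivation:
After SELECT (3 rows):
depts.rank
80
2
10
After ORDER BY (3 rows):
depts.rank
2
10
80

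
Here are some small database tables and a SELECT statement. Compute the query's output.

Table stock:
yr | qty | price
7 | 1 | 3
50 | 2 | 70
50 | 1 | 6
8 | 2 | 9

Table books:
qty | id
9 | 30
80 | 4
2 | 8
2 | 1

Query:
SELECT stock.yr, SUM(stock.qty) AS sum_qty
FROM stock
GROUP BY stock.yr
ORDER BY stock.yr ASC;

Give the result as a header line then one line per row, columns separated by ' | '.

== RESULT ==
stock.yr | sum_qty
7 | 1
8 | 2
50 | 3

Derivation:
After GROUP BY (3 rows):
stock.yr | sum_qty
7 | 1
50 | 3
8 | 2
After ORDER BY (3 rows):
stock.yr | sum_qty
7 | 1
8 | 2
50 | 3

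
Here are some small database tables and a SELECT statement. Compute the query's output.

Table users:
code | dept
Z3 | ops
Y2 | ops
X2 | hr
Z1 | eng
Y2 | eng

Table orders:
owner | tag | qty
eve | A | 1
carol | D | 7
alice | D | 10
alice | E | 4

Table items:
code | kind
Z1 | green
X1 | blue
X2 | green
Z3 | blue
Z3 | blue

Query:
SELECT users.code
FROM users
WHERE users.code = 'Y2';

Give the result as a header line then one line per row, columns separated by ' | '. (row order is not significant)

After WHERE (2 rows):
users.code | users.dept
Y2 | ops
Y2 | eng
After SELECT (2 rows):
users.code
Y2
Y2

== RESULT ==
users.code
Y2
Y2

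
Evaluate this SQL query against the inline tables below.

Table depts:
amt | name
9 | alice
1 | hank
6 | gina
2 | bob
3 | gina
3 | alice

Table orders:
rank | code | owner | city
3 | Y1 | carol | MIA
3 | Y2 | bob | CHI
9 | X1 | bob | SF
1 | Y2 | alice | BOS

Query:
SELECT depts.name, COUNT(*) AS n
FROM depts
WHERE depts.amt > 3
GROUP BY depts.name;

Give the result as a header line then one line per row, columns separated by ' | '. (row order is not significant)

== RESULT ==
depts.name | n
alice | 1
gina | 1

Derivation:
After WHERE (2 rows):
depts.amt | depts.name
9 | alice
6 | gina
After GROUP BY (2 rows):
depts.name | n
alice | 1
gina | 1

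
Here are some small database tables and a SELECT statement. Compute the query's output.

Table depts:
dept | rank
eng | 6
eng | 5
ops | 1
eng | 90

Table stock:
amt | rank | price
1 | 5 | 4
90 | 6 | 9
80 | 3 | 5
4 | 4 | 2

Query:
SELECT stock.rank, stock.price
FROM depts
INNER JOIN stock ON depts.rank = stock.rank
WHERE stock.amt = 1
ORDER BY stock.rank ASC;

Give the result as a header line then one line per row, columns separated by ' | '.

After JOIN stock (2 rows):
depts.dept | depts.rank | stock.amt | stock.rank | stock.price
eng | 6 | 90 | 6 | 9
eng | 5 | 1 | 5 | 4
After WHERE (1 rows):
depts.dept | depts.rank | stock.amt | stock.rank | stock.price
eng | 5 | 1 | 5 | 4
After SELECT (1 rows):
stock.rank | stock.price
5 | 4
After ORDER BY (1 rows):
stock.rank | stock.price
5 | 4

== RESULT ==
stock.rank | stock.price
5 | 4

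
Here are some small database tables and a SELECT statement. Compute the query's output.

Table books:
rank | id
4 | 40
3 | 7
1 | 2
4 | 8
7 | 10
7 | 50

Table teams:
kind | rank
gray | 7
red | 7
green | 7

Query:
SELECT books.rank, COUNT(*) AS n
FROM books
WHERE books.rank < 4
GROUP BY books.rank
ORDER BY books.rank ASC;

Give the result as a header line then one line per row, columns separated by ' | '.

== RESULT ==
books.rank | n
1 | 1
3 | 1

Derivation:
After WHERE (2 rows):
books.rank | books.id
3 | 7
1 | 2
After GROUP BY (2 rows):
books.rank | n
3 | 1
1 | 1
After ORDER BY (2 rows):
books.rank | n
1 | 1
3 | 1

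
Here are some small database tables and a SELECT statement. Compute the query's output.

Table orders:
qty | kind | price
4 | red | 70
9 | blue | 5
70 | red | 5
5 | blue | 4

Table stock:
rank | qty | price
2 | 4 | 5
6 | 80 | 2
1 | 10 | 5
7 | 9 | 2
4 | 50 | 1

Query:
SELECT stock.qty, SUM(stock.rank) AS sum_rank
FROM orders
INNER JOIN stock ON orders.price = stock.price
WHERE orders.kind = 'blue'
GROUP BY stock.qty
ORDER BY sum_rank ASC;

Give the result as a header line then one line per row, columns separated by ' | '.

== RESULT ==
stock.qty | sum_rank
10 | 1
4 | 2

Derivation:
After JOIN stock (4 rows):
orders.qty | orders.kind | orders.price | stock.rank | stock.qty | stock.price
9 | blue | 5 | 2 | 4 | 5
9 | blue | 5 | 1 | 10 | 5
70 | red | 5 | 2 | 4 | 5
70 | red | 5 | 1 | 10 | 5
After WHERE (2 rows):
orders.qty | orders.kind | orders.price | stock.rank | stock.qty | stock.price
9 | blue | 5 | 2 | 4 | 5
9 | blue | 5 | 1 | 10 | 5
After GROUP BY (2 rows):
stock.qty | sum_rank
4 | 2
10 | 1
After ORDER BY (2 rows):
stock.qty | sum_rank
10 | 1
4 | 2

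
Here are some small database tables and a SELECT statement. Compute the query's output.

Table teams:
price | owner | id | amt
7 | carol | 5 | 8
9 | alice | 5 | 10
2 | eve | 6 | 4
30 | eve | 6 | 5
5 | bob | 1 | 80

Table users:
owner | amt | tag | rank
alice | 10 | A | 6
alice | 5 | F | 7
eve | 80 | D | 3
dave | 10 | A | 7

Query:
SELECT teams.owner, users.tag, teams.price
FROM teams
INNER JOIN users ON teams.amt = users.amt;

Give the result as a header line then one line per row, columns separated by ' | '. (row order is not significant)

== RESULT ==
teams.owner | users.tag | teams.price
alice | A | 9
alice | A | 9
eve | F | 30
bob | D | 5

Derivation:
After JOIN users (4 rows):
teams.price | teams.owner | teams.id | teams.amt | users.owner | users.amt | users.tag | users.rank
9 | alice | 5 | 10 | alice | 10 | A | 6
9 | alice | 5 | 10 | dave | 10 | A | 7
30 | eve | 6 | 5 | alice | 5 | F | 7
5 | bob | 1 | 80 | eve | 80 | D | 3
After SELECT (4 rows):
teams.owner | users.tag | teams.price
alice | A | 9
alice | A | 9
eve | F | 30
bob | D | 5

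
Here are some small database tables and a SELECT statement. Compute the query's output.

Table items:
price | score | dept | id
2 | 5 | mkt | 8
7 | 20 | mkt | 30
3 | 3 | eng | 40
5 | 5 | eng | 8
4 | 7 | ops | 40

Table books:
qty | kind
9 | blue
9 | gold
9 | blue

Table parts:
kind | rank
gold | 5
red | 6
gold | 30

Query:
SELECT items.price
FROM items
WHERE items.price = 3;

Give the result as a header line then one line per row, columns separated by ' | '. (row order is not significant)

After WHERE (1 rows):
items.price | items.score | items.dept | items.id
3 | 3 | eng | 40
After SELECT (1 rows):
items.price
3

== RESULT ==
items.price
3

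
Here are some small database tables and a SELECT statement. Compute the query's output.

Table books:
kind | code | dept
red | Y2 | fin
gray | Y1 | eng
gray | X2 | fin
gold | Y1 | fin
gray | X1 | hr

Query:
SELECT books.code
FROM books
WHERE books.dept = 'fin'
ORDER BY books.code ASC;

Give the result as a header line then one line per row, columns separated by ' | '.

After WHERE (3 rows):
books.kind | books.code | books.dept
red | Y2 | fin
gray | X2 | fin
gold | Y1 | fin
After SELECT (3 rows):
books.code
Y2
X2
Y1
After ORDER BY (3 rows):
books.code
X2
Y1
Y2

== RESULT ==
books.code
X2
Y1
Y2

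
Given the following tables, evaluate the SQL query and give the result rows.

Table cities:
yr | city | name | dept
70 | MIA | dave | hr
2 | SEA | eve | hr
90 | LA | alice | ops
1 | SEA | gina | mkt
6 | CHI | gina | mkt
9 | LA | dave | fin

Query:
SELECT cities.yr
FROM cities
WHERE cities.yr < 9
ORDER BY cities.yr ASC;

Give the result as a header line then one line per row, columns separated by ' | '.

== RESULT ==
cities.yr
1
2
6

Derivation:
After WHERE (3 rows):
cities.yr | cities.city | cities.name | cities.dept
2 | SEA | eve | hr
1 | SEA | gina | mkt
6 | CHI | gina | mkt
After SELECT (3 rows):
cities.yr
2
1
6
After ORDER BY (3 rows):
cities.yr
1
2
6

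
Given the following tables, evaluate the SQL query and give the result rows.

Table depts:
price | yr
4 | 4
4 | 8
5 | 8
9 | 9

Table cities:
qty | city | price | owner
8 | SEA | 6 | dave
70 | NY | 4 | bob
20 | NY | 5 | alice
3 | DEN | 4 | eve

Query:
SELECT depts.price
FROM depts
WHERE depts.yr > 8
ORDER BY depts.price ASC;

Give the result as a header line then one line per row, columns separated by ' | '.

== RESULT ==
depts.price
9

Derivation:
After WHERE (1 rows):
depts.price | depts.yr
9 | 9
After SELECT (1 rows):
depts.price
9
After ORDER BY (1 rows):
depts.price
9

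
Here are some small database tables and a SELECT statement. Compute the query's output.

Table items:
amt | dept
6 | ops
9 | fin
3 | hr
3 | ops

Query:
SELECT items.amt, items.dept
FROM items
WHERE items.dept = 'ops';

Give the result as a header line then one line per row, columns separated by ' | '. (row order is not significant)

== RESULT ==
items.amt | items.dept
6 | ops
3 | ops

Derivation:
After WHERE (2 rows):
items.amt | items.dept
6 | ops
3 | ops
After SELECT (2 rows):
items.amt | items.dept
6 | ops
3 | ops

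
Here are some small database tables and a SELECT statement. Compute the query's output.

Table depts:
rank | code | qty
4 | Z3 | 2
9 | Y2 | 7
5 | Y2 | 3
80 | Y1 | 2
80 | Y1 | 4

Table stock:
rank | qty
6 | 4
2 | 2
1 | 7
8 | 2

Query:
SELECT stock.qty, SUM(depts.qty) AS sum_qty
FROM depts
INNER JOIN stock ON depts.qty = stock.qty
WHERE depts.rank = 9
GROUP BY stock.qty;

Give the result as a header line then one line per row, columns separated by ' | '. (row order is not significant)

After JOIN stock (6 rows):
depts.rank | depts.code | depts.qty | stock.rank | stock.qty
4 | Z3 | 2 | 2 | 2
4 | Z3 | 2 | 8 | 2
9 | Y2 | 7 | 1 | 7
80 | Y1 | 2 | 2 | 2
80 | Y1 | 2 | 8 | 2
80 | Y1 | 4 | 6 | 4
After WHERE (1 rows):
depts.rank | depts.code | depts.qty | stock.rank | stock.qty
9 | Y2 | 7 | 1 | 7
After GROUP BY (1 rows):
stock.qty | sum_qty
7 | 7

== RESULT ==
stock.qty | sum_qty
7 | 7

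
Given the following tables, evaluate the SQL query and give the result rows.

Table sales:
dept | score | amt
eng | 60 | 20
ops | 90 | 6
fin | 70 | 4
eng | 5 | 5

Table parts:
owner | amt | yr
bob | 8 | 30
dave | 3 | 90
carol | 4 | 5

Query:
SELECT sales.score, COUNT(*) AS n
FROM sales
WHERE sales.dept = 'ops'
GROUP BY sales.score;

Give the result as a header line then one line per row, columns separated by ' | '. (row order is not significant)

== RESULT ==
sales.score | n
90 | 1

Derivation:
After WHERE (1 rows):
sales.dept | sales.score | sales.amt
ops | 90 | 6
After GROUP BY (1 rows):
sales.score | n
90 | 1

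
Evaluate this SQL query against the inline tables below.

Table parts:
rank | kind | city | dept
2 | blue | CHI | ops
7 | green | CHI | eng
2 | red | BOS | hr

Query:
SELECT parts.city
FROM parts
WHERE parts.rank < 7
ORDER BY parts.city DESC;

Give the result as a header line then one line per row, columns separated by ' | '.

== RESULT ==
parts.city
CHI
BOS

Derivation:
After WHERE (2 rows):
parts.rank | parts.kind | parts.city | parts.dept
2 | blue | CHI | ops
2 | red | BOS | hr
After SELECT (2 rows):
parts.city
CHI
BOS
After ORDER BY (2 rows):
parts.city
CHI
BOS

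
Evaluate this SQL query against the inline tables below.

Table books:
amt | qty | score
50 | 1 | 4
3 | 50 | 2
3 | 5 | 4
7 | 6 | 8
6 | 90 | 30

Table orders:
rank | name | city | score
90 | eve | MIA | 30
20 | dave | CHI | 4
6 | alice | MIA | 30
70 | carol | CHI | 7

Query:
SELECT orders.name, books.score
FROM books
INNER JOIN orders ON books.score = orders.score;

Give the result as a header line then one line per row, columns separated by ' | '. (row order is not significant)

After JOIN orders (4 rows):
books.amt | books.qty | books.score | orders.rank | orders.name | orders.city | orders.score
50 | 1 | 4 | 20 | dave | CHI | 4
3 | 5 | 4 | 20 | dave | CHI | 4
6 | 90 | 30 | 90 | eve | MIA | 30
6 | 90 | 30 | 6 | alice | MIA | 30
After SELECT (4 rows):
orders.name | books.score
dave | 4
dave | 4
eve | 30
alice | 30

== RESULT ==
orders.name | books.score
dave | 4
dave | 4
eve | 30
alice | 30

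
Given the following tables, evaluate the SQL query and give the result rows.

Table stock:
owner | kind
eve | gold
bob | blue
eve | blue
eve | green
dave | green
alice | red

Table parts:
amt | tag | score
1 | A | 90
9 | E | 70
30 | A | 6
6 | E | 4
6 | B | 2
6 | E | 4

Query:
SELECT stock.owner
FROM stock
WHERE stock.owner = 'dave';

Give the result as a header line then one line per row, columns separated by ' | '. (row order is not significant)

== RESULT ==
stock.owner
dave

Derivation:
After WHERE (1 rows):
stock.owner | stock.kind
dave | green
After SELECT (1 rows):
stock.owner
dave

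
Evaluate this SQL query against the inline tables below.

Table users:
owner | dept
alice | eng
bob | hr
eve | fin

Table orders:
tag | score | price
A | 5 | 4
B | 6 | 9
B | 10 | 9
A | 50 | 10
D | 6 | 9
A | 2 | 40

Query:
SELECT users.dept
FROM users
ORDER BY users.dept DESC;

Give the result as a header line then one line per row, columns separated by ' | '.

== RESULT ==
users.dept
hr
fin
eng

Derivation:
After SELECT (3 rows):
users.dept
eng
hr
fin
After ORDER BY (3 rows):
users.dept
hr
fin
eng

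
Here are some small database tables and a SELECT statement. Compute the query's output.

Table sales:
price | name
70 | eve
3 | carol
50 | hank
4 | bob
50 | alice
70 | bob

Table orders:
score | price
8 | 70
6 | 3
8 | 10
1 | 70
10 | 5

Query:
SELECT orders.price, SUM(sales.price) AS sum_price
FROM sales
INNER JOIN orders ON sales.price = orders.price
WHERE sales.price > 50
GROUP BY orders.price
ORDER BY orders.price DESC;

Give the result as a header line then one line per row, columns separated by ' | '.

After JOIN orders (5 rows):
sales.price | sales.name | orders.score | orders.price
70 | eve | 8 | 70
70 | eve | 1 | 70
3 | carol | 6 | 3
70 | bob | 8 | 70
70 | bob | 1 | 70
After WHERE (4 rows):
sales.price | sales.name | orders.score | orders.price
70 | eve | 8 | 70
70 | eve | 1 | 70
70 | bob | 8 | 70
70 | bob | 1 | 70
After GROUP BY (1 rows):
orders.price | sum_price
70 | 280
After ORDER BY (1 rows):
orders.price | sum_price
70 | 280

== RESULT ==
orders.price | sum_price
70 | 280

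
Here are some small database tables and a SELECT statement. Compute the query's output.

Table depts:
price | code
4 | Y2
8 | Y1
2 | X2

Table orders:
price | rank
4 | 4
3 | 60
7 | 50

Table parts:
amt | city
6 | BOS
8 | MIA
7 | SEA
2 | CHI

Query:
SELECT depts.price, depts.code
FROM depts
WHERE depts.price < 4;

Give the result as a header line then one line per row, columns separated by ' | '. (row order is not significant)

After WHERE (1 rows):
depts.price | depts.code
2 | X2
After SELECT (1 rows):
depts.price | depts.code
2 | X2

== RESULT ==
depts.price | depts.code
2 | X2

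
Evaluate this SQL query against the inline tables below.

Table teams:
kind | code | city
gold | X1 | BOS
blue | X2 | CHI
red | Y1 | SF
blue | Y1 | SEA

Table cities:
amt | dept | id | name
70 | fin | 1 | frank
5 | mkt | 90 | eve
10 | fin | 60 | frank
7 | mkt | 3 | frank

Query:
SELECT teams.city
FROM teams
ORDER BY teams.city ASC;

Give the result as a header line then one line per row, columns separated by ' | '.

== RESULT ==
teams.city
BOS
CHI
SEA
SF

Derivation:
After SELECT (4 rows):
teams.city
BOS
CHI
SF
SEA
After ORDER BY (4 rows):
teams.city
BOS
CHI
SEA
SF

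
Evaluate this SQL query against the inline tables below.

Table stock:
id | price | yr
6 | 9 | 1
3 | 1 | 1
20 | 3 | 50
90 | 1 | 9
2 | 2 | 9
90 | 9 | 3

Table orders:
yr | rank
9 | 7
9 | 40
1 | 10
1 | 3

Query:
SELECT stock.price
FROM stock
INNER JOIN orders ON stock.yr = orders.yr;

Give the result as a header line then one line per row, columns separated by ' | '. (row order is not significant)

After JOIN orders (8 rows):
stock.id | stock.price | stock.yr | orders.yr | orders.rank
6 | 9 | 1 | 1 | 10
6 | 9 | 1 | 1 | 3
3 | 1 | 1 | 1 | 10
3 | 1 | 1 | 1 | 3
90 | 1 | 9 | 9 | 7
90 | 1 | 9 | 9 | 40
2 | 2 | 9 | 9 | 7
2 | 2 | 9 | 9 | 40
After SELECT (8 rows):
stock.price
9
9
1
1
1
1
2
2

== RESULT ==
stock.price
9
9
1
1
1
1
2
2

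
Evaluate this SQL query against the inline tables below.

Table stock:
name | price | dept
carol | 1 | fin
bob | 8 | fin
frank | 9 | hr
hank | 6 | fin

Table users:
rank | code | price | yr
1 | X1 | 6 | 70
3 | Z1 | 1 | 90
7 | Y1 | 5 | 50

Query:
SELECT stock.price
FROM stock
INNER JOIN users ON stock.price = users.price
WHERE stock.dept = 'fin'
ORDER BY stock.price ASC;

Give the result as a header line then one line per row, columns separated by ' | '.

== RESULT ==
stock.price
1
6

Derivation:
After JOIN users (2 rows):
stock.name | stock.price | stock.dept | users.rank | users.code | users.price | users.yr
carol | 1 | fin | 3 | Z1 | 1 | 90
hank | 6 | fin | 1 | X1 | 6 | 70
After WHERE (2 rows):
stock.name | stock.price | stock.dept | users.rank | users.code | users.price | users.yr
carol | 1 | fin | 3 | Z1 | 1 | 90
hank | 6 | fin | 1 | X1 | 6 | 70
After SELECT (2 rows):
stock.price
1
6
After ORDER BY (2 rows):
stock.price
1
6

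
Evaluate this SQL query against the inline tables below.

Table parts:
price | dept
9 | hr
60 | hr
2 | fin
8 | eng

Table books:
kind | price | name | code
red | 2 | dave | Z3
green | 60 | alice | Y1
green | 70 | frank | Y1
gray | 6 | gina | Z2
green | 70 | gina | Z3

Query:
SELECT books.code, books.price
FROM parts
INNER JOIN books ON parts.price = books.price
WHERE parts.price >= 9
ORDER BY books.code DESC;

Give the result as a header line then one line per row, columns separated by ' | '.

After JOIN books (2 rows):
parts.price | parts.dept | books.kind | books.price | books.name | books.code
60 | hr | green | 60 | alice | Y1
2 | fin | red | 2 | dave | Z3
After WHERE (1 rows):
parts.price | parts.dept | books.kind | books.price | books.name | books.code
60 | hr | green | 60 | alice | Y1
After SELECT (1 rows):
books.code | books.price
Y1 | 60
After ORDER BY (1 rows):
books.code | books.price
Y1 | 60

== RESULT ==
books.code | books.price
Y1 | 60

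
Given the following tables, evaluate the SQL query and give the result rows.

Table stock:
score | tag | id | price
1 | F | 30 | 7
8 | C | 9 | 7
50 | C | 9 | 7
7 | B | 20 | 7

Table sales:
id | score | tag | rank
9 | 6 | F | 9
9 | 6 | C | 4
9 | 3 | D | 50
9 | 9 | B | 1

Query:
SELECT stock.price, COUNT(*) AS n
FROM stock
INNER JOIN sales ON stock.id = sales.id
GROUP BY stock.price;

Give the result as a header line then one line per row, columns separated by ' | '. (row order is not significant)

After JOIN sales (8 rows):
stock.score | stock.tag | stock.id | stock.price | sales.id | sales.score | sales.tag | sales.rank
8 | C | 9 | 7 | 9 | 6 | F | 9
8 | C | 9 | 7 | 9 | 6 | C | 4
8 | C | 9 | 7 | 9 | 3 | D | 50
8 | C | 9 | 7 | 9 | 9 | B | 1
50 | C | 9 | 7 | 9 | 6 | F | 9
50 | C | 9 | 7 | 9 | 6 | C | 4
50 | C | 9 | 7 | 9 | 3 | D | 50
50 | C | 9 | 7 | 9 | 9 | B | 1
After GROUP BY (1 rows):
stock.price | n
7 | 8

== RESULT ==
stock.price | n
7 | 8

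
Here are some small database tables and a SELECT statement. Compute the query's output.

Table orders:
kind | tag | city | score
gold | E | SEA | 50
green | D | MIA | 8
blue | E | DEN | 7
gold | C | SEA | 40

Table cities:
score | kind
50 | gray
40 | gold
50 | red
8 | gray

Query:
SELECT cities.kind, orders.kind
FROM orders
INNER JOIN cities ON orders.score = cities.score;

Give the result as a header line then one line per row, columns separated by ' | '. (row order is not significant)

After JOIN cities (4 rows):
orders.kind | orders.tag | orders.city | orders.score | cities.score | cities.kind
gold | E | SEA | 50 | 50 | gray
gold | E | SEA | 50 | 50 | red
green | D | MIA | 8 | 8 | gray
gold | C | SEA | 40 | 40 | gold
After SELECT (4 rows):
cities.kind | orders.kind
gray | gold
red | gold
gray | green
gold | gold

== RESULT ==
cities.kind | orders.kind
gray | gold
red | gold
gray | green
gold | gold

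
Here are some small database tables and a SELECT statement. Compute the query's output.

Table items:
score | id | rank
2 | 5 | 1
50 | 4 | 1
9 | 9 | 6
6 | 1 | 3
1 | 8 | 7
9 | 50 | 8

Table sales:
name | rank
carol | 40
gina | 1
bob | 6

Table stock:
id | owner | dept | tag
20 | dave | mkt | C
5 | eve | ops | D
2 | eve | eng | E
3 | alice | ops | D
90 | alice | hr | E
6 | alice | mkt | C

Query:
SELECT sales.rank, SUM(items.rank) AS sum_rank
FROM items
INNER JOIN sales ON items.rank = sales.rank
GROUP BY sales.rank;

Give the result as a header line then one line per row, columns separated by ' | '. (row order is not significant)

After JOIN sales (3 rows):
items.score | items.id | items.rank | sales.name | sales.rank
2 | 5 | 1 | gina | 1
50 | 4 | 1 | gina | 1
9 | 9 | 6 | bob | 6
After GROUP BY (2 rows):
sales.rank | sum_rank
1 | 2
6 | 6

== RESULT ==
sales.rank | sum_rank
1 | 2
6 | 6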